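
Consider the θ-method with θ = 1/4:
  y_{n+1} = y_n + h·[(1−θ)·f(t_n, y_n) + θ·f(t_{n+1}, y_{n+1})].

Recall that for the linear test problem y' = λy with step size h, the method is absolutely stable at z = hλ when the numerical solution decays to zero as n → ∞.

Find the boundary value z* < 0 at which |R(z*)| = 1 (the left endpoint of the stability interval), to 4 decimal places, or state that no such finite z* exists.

With y'=λy (z=hλ):
  y_{n+1} = y_n + z·[3/4·y_n + 1/4·y_{n+1}] ⇒ (1 − 1/4z)y_{n+1} = (1 + 3/4z)y_n
  Hence R(z) = (1 + 3/4z)/(1 − 1/4z).

Boundary: |R(x)|=1, x<0.
x=-0.57: |R|=0.5011
R=−1: 1+3/4x = −1+1/4x ⇒ -1/2x=2 ⇒ x=2/(-1/2)=-4.0000
Confirm numerically:
  x=-3.966: |R|=0.99146 <1
  x=-2.357: |R|=0.48309 <1
  x=-2.265: |R|=0.44613 <1
  x=-4.414: |R|=1.09841 >1
  x=-4.286: |R|=1.06903 >1
Stable set (-4.0000, 0).

z* = -4.0000.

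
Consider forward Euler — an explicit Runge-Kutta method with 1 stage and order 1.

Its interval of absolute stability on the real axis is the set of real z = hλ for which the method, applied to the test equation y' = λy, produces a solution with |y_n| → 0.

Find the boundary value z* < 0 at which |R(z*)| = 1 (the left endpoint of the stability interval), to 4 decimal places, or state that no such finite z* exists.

left endpoint -2.0000.

With y'=λy (z=hλ):
  order 1, 1-stage ⇒ R(z)=1+z
  (e.g. R(-0.87)=0.13000, |R|=0.13000)

Solve |R(x)|<1 on ℝ⁻.
x=-0.87: |R|=0.1300
|R(-2.23)|=1.2300 |R(-0.89)|=0.1100 |R(-0.6)|=0.4000
Bisect:
  x_lo=-2.8904 |R|=1.8904  x_hi=-0.1759 |R|=0.8241
  mid=-1.53311 |R|=0.53311 →hi
  mid=-2.21174 |R|=1.21174 →lo
  mid=-1.87243 |R|=0.87243 →hi
  mid=-2.04208 |R|=1.04208 →lo
  mid=-1.95726 |R|=0.95726 →hi
  mid=-1.99967 |R|=0.99967 →hi
  mid=-2.02088 |R|=1.02088 →lo
  mid=-2.01027 |R|=1.01027 →lo
  mid=-2.00497 |R|=1.00497 →lo
  ...
  [-2.00000,-1.99984] ⇒ x*=-2.0000
Stable set (-2.0000, 0).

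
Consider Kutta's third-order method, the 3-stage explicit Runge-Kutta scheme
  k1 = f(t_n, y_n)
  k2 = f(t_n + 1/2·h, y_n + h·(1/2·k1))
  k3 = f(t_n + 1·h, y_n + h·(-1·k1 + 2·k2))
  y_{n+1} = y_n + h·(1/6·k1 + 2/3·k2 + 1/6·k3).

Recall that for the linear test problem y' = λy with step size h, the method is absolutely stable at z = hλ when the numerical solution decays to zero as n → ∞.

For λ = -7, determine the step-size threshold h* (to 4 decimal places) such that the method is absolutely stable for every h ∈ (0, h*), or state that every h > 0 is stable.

(-2.5127,0); λ=-7 ⇒ h* = 0.3590.

On y'=λy, z=hλ:
  order 3, 3-stage ⇒ R(z)=1+z+z^2/2+z^3/6
  (e.g. R(-0.45)=0.63606, |R|=0.63606)

Boundary: |R(x)|=1, x<0.
x=-0.45: |R|=0.6361
|R(-2.04)|=0.3741 |R(-1.84)|=0.1855 |R(-1.21)|=0.2268
Bisect:
  x_lo=-3.2431 |R|=2.6692  x_hi=-0.1756 |R|=0.8389
  mid=-1.70932 |R|=0.08081 →hi
  mid=-2.47620 |R|=0.94092 →hi
  mid=-2.85964 |R|=1.66835 →lo
  mid=-2.66792 |R|=1.27398 →lo
  mid=-2.57206 |R|=1.10023 →lo
  mid=-2.52413 |R|=1.01882 →lo
  mid=-2.50017 |R|=0.97944 →hi
  mid=-2.51215 |R|=0.99902 →hi
  ...
  [-2.51290,-2.51271] ⇒ x*=-2.5127
So |R|<1 on (-2.5127, 0).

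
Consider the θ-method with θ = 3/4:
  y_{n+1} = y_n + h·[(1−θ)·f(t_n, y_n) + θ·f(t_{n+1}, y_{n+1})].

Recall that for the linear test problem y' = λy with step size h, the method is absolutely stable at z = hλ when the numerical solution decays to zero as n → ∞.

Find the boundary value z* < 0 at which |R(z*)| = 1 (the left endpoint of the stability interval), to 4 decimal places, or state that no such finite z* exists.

On y'=λy, z=hλ:
  y_{n+1} = y_n + z·[1/4·y_n + 3/4·y_{n+1}] ⇒ (1 − 3/4z)y_{n+1} = (1 + 1/4z)y_n
  so R(z) = (1 + 1/4z)/(1 − 3/4z).

Solve |R(x)|<1 on ℝ⁻.
x=-0.5: |R|=0.6364
x=-2: |R|=0.2000
x=-10: |R|=0.1765
x=-100: |R|=0.3158
θ=3/4≥1/2 ⇒ |1+1/4x|<|1−3/4x| ∀x<0 ⇒ interval (−∞,0).

interval (−∞, 0).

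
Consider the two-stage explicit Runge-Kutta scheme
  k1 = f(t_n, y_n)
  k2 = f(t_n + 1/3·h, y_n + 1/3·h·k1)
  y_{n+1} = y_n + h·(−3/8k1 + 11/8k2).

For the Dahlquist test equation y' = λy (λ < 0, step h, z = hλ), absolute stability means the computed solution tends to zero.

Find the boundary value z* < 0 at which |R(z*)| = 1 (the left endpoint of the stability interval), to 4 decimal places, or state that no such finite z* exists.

left endpoint -2.1818.

With y'=λy (z=hλ):
  k1=λy_n ⇒ h·k1=z·y_n;  k2=λ(1+1/3z)y_n ⇒ h·k2=z(1+1/3z)y_n
  y_{n+1}/y_n = 1 − 3/8z + 11/8z(1+1/3z) = 1 + z + 11/24z²
  R(z) = 1 + z + 11/24z².

Need |R(x)|<1, x<0.
x=-1.1: |R|=0.4546
R=1: x+11/24x²=0 ⇒ x=−24/11=-2.1818; min R=1−1/(4·11/24)=0.4545>−1
Confirm numerically:
  x=-1.796: |R|=0.68241 <1
  x=-1.694: |R|=0.62125 <1
  x=-1.501: |R|=0.53163 <1
  x=-1.201: |R|=0.46010 <1
  x=-2.667: |R|=1.59307 >1
  x=-2.506: |R|=1.37235 >1
Interval (-2.1818, 0).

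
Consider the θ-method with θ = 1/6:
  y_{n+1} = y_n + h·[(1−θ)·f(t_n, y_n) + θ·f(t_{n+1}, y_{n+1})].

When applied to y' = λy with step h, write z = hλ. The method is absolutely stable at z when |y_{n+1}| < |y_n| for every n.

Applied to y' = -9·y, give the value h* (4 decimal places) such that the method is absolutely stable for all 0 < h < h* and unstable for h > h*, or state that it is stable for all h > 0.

With y'=λy (z=hλ):
  y_{n+1} = y_n + z·[5/6·y_n + 1/6·y_{n+1}] ⇒ (1 − 1/6z)y_{n+1} = (1 + 5/6z)y_n
  so R(z) = (1 + 5/6z)/(1 − 1/6z).

Solve |R(x)|<1 on ℝ⁻.
x=-1.66: |R|=0.3003
R=−1: 1+5/6x = −1+1/6x ⇒ -2/3x=2 ⇒ x=2/(-2/3)=-3.0000
Confirm numerically:
  x=-2.383: |R|=0.70559 <1
  x=-1.991: |R|=0.49493 <1
  x=-1.946: |R|=0.46942 <1
  x=-3.490: |R|=1.20653 >1
  x=-3.401: |R|=1.17062 >1
  x=-3.046: |R|=1.02034 >1
Stable set (-3.0000, 0).

(-3.0000,0); λ=-9 ⇒ h* = (3)/9 = 0.3333.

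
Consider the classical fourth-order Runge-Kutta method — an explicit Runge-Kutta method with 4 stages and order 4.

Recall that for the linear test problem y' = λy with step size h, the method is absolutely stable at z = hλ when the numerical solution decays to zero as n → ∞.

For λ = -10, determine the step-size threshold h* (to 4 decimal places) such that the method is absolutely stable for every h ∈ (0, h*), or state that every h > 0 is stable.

(-2.7853,0); λ=-10 ⇒ h* = 0.2785.

With y'=λy (z=hλ):
  order 4, 4-stage ⇒ R(z)=1+z+z^2/2+z^3/6+z^4/24
  (e.g. R(-0.7)=0.49784, |R|=0.49784)

Find x<0 with |R(x)|<1.
x=-0.7: |R|=0.4978
|R(-2.97)|=1.3161 |R(-2.44)|=0.5926 |R(-1.51)|=0.2728
Bisect:
  x_lo=-3.0862 |R|=1.5569  x_hi=-0.3134 |R|=0.7310
  mid=-1.69983 |R|=0.27416 →hi
  mid=-2.39302 |R|=0.55269 →hi
  mid=-2.73962 |R|=0.93329 →hi
  mid=-2.91292 |R|=1.21010 →lo
  mid=-2.82627 |R|=1.06355 →lo
  mid=-2.78294 |R|=0.99646 →hi
  mid=-2.80461 |R|=1.02951 →lo
  mid=-2.79377 |R|=1.01286 →lo
  ...
  [-2.78531,-2.78514] ⇒ x*=-2.7853
Interval (-2.7853, 0).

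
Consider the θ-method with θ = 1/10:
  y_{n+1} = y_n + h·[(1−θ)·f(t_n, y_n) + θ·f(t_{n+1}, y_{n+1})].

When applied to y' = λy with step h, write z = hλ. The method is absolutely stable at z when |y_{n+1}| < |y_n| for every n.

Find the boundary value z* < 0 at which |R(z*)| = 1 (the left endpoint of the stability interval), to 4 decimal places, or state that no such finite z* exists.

With y'=λy (z=hλ):
  y_{n+1} = y_n + z·[9/10·y_n + 1/10·y_{n+1}] ⇒ (1 − 1/10z)y_{n+1} = (1 + 9/10z)y_n
  ⇒ R(z) = (1 + 9/10z)/(1 − 1/10z).

Solve |R(x)|<1 on ℝ⁻.
x=-0.59: |R|=0.4429
R=−1: 1+9/10x = −1+1/10x ⇒ -4/5x=2 ⇒ x=2/(-4/5)=-2.5000
Confirm numerically:
  x=-1.847: |R|=0.55904 <1
  x=-1.830: |R|=0.54691 <1
  x=-1.781: |R|=0.51176 <1
  x=-1.600: |R|=0.37931 <1
  x=-3.059: |R|=1.34245 >1
  x=-2.994: |R|=1.30414 >1
Interval (-2.5000, 0).

z* = -2.5000.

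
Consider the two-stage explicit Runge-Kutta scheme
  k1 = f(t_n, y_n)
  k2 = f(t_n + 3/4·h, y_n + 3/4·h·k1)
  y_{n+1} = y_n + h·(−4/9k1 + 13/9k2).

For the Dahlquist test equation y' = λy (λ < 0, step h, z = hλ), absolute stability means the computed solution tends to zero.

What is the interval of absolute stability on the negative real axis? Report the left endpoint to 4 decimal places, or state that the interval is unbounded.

Set f=λy, z=hλ:
  k1=λy_n ⇒ h·k1=z·y_n;  k2=λ(1+3/4z)y_n ⇒ h·k2=z(1+3/4z)y_n
  y_{n+1}/y_n = 1 − 4/9z + 13/9z(1+3/4z) = 1 + z + 13/12z²
  ⇒ R(z) = 1 + z + 13/12z².

Find x<0 with |R(x)|<1.
x=-1.41: |R|=1.7438
R=1: x+13/12x²=0 ⇒ x=−12/13=-0.9231; min R=1−1/(4·13/12)=0.7692>−1
Confirm numerically:
  x=-0.883: |R|=0.96166 <1
  x=-0.825: |R|=0.91234 <1
  x=-0.560: |R|=0.77973 <1
  x=-0.458: |R|=0.76924 <1
  x=-1.471: |R|=1.87316 >1
  x=-1.224: |R|=1.39902 >1
  x=-1.114: |R|=1.23041 >1
Stable set (-0.9231, 0).

z∈(-0.9231,0).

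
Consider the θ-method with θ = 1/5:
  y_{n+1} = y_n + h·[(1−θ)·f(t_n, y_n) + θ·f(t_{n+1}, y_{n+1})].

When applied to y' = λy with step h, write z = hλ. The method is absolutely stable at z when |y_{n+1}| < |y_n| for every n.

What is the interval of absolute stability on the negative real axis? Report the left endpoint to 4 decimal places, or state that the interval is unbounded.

(-3.3333, 0).

Set f=λy, z=hλ:
  y_{n+1} = y_n + z·[4/5·y_n + 1/5·y_{n+1}] ⇒ (1 − 1/5z)y_{n+1} = (1 + 4/5z)y_n
  Hence R(z) = (1 + 4/5z)/(1 − 1/5z).

Need |R(x)|<1, x<0.
x=-1.35: |R|=0.0630
R=−1: 1+4/5x = −1+1/5x ⇒ -3/5x=2 ⇒ x=2/(-3/5)=-3.3333
Confirm numerically:
  x=-3.038: |R|=0.88977 <1
  x=-2.069: |R|=0.46343 <1
  x=-1.938: |R|=0.39666 <1
  x=-3.820: |R|=1.16553 >1
  x=-3.686: |R|=1.12181 >1
  x=-3.465: |R|=1.04666 >1
Interval (-3.3333, 0).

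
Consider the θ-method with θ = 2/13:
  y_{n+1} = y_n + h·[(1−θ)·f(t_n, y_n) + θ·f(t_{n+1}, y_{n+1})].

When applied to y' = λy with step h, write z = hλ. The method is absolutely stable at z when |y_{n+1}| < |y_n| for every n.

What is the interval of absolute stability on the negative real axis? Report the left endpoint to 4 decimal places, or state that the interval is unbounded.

(-2.8889, 0).

With y'=λy (z=hλ):
  y_{n+1} = y_n + z·[11/13·y_n + 2/13·y_{n+1}] ⇒ (1 − 2/13z)y_{n+1} = (1 + 11/13z)y_n
  Hence R(z) = (1 + 11/13z)/(1 − 2/13z).

Solve |R(x)|<1 on ℝ⁻.
x=-0.93: |R|=0.1864
R=−1: 1+11/13x = −1+2/13x ⇒ -9/13x=2 ⇒ x=2/(-9/13)=-2.8889
Confirm numerically:
  x=-2.376: |R|=0.73997 <1
  x=-2.159: |R|=0.62068 <1
  x=-1.280: |R|=0.06941 <1
  x=-3.361: |R|=1.21544 >1
  x=-3.146: |R|=1.11995 >1
Stable set (-2.8889, 0).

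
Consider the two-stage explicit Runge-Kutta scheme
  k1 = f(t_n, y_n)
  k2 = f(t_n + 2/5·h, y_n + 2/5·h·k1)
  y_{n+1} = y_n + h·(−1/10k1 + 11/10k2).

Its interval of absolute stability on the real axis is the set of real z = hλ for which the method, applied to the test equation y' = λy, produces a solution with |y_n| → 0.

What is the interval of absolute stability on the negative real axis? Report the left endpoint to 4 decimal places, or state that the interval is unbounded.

With y'=λy (z=hλ):
  k1=λy_n ⇒ h·k1=z·y_n;  k2=λ(1+2/5z)y_n ⇒ h·k2=z(1+2/5z)y_n
  y_{n+1}/y_n = 1 − 1/10z + 11/10z(1+2/5z) = 1 + z + 11/25z²
  Hence R(z) = 1 + z + 11/25z².

Boundary: |R(x)|=1, x<0.
x=-0.48: |R|=0.6214
R=1: x+11/25x²=0 ⇒ x=−25/11=-2.2727; min R=1−1/(4·11/25)=0.4318>−1
Confirm numerically:
  x=-1.943: |R|=0.71811 <1
  x=-1.876: |R|=0.67253 <1
  x=-1.336: |R|=0.44935 <1
  x=-2.761: |R|=1.59317 >1
  x=-2.651: |R|=1.44123 >1
  x=-2.477: |R|=1.22263 >1
So |R|<1 on (-2.2727, 0).

(-2.2727, 0).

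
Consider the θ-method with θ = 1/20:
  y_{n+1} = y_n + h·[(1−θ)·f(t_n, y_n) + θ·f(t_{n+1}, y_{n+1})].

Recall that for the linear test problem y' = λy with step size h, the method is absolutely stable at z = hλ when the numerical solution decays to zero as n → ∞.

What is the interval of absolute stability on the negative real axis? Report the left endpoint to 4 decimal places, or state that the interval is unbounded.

Set f=λy, z=hλ:
  y_{n+1} = y_n + z·[19/20·y_n + 1/20·y_{n+1}] ⇒ (1 − 1/20z)y_{n+1} = (1 + 19/20z)y_n
  Hence R(z) = (1 + 19/20z)/(1 − 1/20z).

Find x<0 with |R(x)|<1.
x=-1.38: |R|=0.2909
R=−1: 1+19/20x = −1+1/20x ⇒ -9/10x=2 ⇒ x=2/(-9/10)=-2.2222
Confirm numerically:
  x=-2.162: |R|=0.95109 <1
  x=-1.578: |R|=0.46260 <1
  x=-0.988: |R|=0.05851 <1
  x=-2.803: |R|=1.45845 >1
  x=-2.712: |R|=1.38816 >1
  x=-2.394: |R|=1.13807 >1
Stable set (-2.2222, 0).

z∈(-2.2222,0).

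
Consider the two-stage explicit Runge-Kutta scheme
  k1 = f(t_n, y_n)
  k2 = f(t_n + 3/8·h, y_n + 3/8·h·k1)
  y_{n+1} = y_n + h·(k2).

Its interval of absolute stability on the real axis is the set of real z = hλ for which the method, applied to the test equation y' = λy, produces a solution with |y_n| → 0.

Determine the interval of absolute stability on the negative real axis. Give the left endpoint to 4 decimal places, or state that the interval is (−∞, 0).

Set f=λy, z=hλ:
  k1=λy_n ⇒ h·k1=z·y_n;  k2=λ(1+3/8z)y_n ⇒ h·k2=z(1+3/8z)y_n
  y_{n+1}/y_n = 1 + z(1+3/8z) = 1 + z + 3/8z²
  R(z) = 1 + z + 3/8z².

Need |R(x)|<1, x<0.
x=-0.42: |R|=0.6462
R=1: x+3/8x²=0 ⇒ x=−8/3=-2.6667; min R=1−1/(4·3/8)=0.3333>−1
Confirm numerically:
  x=-2.567: |R|=0.90406 <1
  x=-2.195: |R|=0.61176 <1
  x=-1.492: |R|=0.34277 <1
  x=-1.112: |R|=0.35170 <1
  x=-2.870: |R|=1.21884 >1
  x=-2.859: |R|=1.20621 >1
  x=-2.698: |R|=1.03170 >1
So |R|<1 on (-2.6667, 0).

z∈(-2.6667,0).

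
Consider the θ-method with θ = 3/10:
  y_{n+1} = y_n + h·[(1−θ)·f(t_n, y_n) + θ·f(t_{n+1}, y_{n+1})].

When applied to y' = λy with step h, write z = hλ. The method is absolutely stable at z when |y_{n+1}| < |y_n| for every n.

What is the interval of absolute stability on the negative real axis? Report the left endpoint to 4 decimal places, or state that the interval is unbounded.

z∈(-5.0000,0).

Test eqn y'=λy, z=hλ:
  y_{n+1} = y_n + z·[7/10·y_n + 3/10·y_{n+1}] ⇒ (1 − 3/10z)y_{n+1} = (1 + 7/10z)y_n
  ⇒ R(z) = (1 + 7/10z)/(1 − 3/10z).

Need |R(x)|<1, x<0.
x=-1.11: |R|=0.1673
R=−1: 1+7/10x = −1+3/10x ⇒ -2/5x=2 ⇒ x=2/(-2/5)=-5.0000
Confirm numerically:
  x=-4.609: |R|=0.93436 <1
  x=-3.978: |R|=0.81362 <1
  x=-3.159: |R|=0.62191 <1
  x=-5.548: |R|=1.08227 >1
  x=-5.494: |R|=1.07462 >1
Stable set (-5.0000, 0).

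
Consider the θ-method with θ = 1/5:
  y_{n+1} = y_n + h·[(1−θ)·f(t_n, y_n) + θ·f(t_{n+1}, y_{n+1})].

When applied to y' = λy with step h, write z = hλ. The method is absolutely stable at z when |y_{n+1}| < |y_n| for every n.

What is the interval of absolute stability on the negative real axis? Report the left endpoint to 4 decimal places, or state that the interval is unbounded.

z∈(-3.3333,0).

Set f=λy, z=hλ:
  y_{n+1} = y_n + z·[4/5·y_n + 1/5·y_{n+1}] ⇒ (1 − 1/5z)y_{n+1} = (1 + 4/5z)y_n
  so R(z) = (1 + 4/5z)/(1 − 1/5z).

Solve |R(x)|<1 on ℝ⁻.
x=-0.46: |R|=0.5788
R=−1: 1+4/5x = −1+1/5x ⇒ -3/5x=2 ⇒ x=2/(-3/5)=-3.3333
Confirm numerically:
  x=-3.111: |R|=0.91777 <1
  x=-3.009: |R|=0.87851 <1
  x=-2.792: |R|=0.79158 <1
  x=-1.603: |R|=0.21384 <1
  x=-3.723: |R|=1.13401 >1
  x=-3.483: |R|=1.05293 >1
Interval (-3.3333, 0).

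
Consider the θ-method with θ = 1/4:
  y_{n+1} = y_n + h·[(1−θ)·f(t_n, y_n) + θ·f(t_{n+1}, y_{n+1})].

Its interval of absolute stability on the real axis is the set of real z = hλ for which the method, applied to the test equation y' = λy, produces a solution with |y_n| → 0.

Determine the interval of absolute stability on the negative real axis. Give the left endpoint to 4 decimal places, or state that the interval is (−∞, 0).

Set f=λy, z=hλ:
  y_{n+1} = y_n + z·[3/4·y_n + 1/4·y_{n+1}] ⇒ (1 − 1/4z)y_{n+1} = (1 + 3/4z)y_n
  ⇒ R(z) = (1 + 3/4z)/(1 − 1/4z).

Solve |R(x)|<1 on ℝ⁻.
x=-1.44: |R|=0.0588
R=−1: 1+3/4x = −1+1/4x ⇒ -1/2x=2 ⇒ x=2/(-1/2)=-4.0000
Confirm numerically:
  x=-3.766: |R|=0.93974 <1
  x=-3.188: |R|=0.77407 <1
  x=-1.805: |R|=0.24376 <1
  x=-4.399: |R|=1.09501 >1
  x=-4.181: |R|=1.04425 >1
So |R|<1 on (-4.0000, 0).

z∈(-4.0000,0).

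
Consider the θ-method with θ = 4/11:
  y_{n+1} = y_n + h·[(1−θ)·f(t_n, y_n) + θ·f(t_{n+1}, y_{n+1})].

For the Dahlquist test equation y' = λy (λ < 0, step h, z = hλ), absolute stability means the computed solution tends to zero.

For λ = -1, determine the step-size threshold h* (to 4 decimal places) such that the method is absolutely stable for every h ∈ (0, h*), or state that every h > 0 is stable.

On y'=λy, z=hλ:
  y_{n+1} = y_n + z·[7/11·y_n + 4/11·y_{n+1}] ⇒ (1 − 4/11z)y_{n+1} = (1 + 7/11z)y_n
  Hence R(z) = (1 + 7/11z)/(1 − 4/11z).

Find x<0 with |R(x)|<1.
x=-0.95: |R|=0.2939
R=−1: 1+7/11x = −1+4/11x ⇒ -3/11x=2 ⇒ x=2/(-3/11)=-7.3333
Confirm numerically:
  x=-5.849: |R|=0.87054 <1
  x=-3.545: |R|=0.54865 <1
  x=-3.367: |R|=0.51369 <1
  x=-7.753: |R|=1.02997 >1
  x=-7.747: |R|=1.02956 >1
Interval (-7.3333, 0).

(-7.3333,0); λ=-1 ⇒ h* = (22/3)/1 = 7.3333.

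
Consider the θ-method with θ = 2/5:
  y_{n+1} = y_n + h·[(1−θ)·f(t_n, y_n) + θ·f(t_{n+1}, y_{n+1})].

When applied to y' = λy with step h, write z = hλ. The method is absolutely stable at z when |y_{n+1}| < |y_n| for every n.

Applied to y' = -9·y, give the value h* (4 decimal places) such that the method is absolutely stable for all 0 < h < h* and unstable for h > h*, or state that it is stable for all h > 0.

(-10.0000,0); λ=-9 ⇒ h* = (10)/9 = 1.1111.

On y'=λy, z=hλ:
  y_{n+1} = y_n + z·[3/5·y_n + 2/5·y_{n+1}] ⇒ (1 − 2/5z)y_{n+1} = (1 + 3/5z)y_n
  Hence R(z) = (1 + 3/5z)/(1 − 2/5z).

Boundary: |R(x)|=1, x<0.
x=-0.76: |R|=0.4172
R=−1: 1+3/5x = −1+2/5x ⇒ -1/5x=2 ⇒ x=2/(-1/5)=-10.0000
Confirm numerically:
  x=-9.606: |R|=0.98373 <1
  x=-6.548: |R|=0.80924 <1
  x=-6.424: |R|=0.79964 <1
  x=-6.105: |R|=0.77368 <1
  x=-10.594: |R|=1.02268 >1
  x=-10.263: |R|=1.01030 >1
  x=-10.176: |R|=1.00694 >1
So |R|<1 on (-10.0000, 0).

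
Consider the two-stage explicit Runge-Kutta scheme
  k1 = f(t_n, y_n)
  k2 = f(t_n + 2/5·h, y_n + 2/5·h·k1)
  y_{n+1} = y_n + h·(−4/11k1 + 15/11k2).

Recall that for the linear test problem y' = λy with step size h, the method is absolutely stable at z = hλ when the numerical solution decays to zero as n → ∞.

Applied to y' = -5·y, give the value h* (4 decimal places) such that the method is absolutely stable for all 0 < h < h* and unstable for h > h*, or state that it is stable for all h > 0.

(-1.8333,0); λ=-5 ⇒ h* = (11/6)/5 = 0.3667.

With y'=λy (z=hλ):
  k1=λy_n ⇒ h·k1=z·y_n;  k2=λ(1+2/5z)y_n ⇒ h·k2=z(1+2/5z)y_n
  y_{n+1}/y_n = 1 − 4/11z + 15/11z(1+2/5z) = 1 + z + 6/11z²
  R(z) = 1 + z + 6/11z².

Need |R(x)|<1, x<0.
x=-1.47: |R|=0.7087
R=1: x+6/11x²=0 ⇒ x=−11/6=-1.8333; min R=1−1/(4·6/11)=0.5417>−1
Confirm numerically:
  x=-1.787: |R|=0.95484 <1
  x=-1.694: |R|=0.87126 <1
  x=-1.229: |R|=0.59488 <1
  x=-1.999: |R|=1.18064 >1
  x=-1.996: |R|=1.17710 >1
So |R|<1 on (-1.8333, 0).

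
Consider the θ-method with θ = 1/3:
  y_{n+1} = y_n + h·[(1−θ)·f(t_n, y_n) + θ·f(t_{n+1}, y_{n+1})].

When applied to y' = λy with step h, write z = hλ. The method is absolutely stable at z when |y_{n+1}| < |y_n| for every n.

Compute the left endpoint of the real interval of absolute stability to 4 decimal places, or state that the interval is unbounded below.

Set f=λy, z=hλ:
  y_{n+1} = y_n + z·[2/3·y_n + 1/3·y_{n+1}] ⇒ (1 − 1/3z)y_{n+1} = (1 + 2/3z)y_n
  ⇒ R(z) = (1 + 2/3z)/(1 − 1/3z).

Boundary: |R(x)|=1, x<0.
x=-1.41: |R|=0.0408
R=−1: 1+2/3x = −1+1/3x ⇒ -1/3x=2 ⇒ x=2/(-1/3)=-6.0000
Confirm numerically:
  x=-3.508: |R|=0.61709 <1
  x=-3.202: |R|=0.54886 <1
  x=-2.700: |R|=0.42105 <1
  x=-6.600: |R|=1.06250 >1
  x=-6.580: |R|=1.06054 >1
Interval (-6.0000, 0).

left endpoint -6.0000.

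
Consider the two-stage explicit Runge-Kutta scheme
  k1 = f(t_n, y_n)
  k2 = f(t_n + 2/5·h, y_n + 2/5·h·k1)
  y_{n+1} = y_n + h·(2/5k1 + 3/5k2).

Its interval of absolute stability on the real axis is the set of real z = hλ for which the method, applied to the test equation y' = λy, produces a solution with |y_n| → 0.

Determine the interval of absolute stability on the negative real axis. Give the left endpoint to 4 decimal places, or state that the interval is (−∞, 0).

(-4.1667, 0).

On y'=λy, z=hλ:
  k1=λy_n ⇒ h·k1=z·y_n;  k2=λ(1+2/5z)y_n ⇒ h·k2=z(1+2/5z)y_n
  y_{n+1}/y_n = 1 + 2/5z + 3/5z(1+2/5z) = 1 + z + 6/25z²
  so R(z) = 1 + z + 6/25z².

Need |R(x)|<1, x<0.
x=-1.53: |R|=0.0318
R=1: x+6/25x²=0 ⇒ x=−25/6=-4.1667; min R=1−1/(4·6/25)=-0.0417>−1
Confirm numerically:
  x=-2.479: |R|=0.00409 <1
  x=-1.888: |R|=0.03251 <1
  x=-1.811: |R|=0.02387 <1
  x=-4.596: |R|=1.47357 >1
  x=-4.282: |R|=1.11853 >1
  x=-4.244: |R|=1.07877 >1
So |R|<1 on (-4.1667, 0).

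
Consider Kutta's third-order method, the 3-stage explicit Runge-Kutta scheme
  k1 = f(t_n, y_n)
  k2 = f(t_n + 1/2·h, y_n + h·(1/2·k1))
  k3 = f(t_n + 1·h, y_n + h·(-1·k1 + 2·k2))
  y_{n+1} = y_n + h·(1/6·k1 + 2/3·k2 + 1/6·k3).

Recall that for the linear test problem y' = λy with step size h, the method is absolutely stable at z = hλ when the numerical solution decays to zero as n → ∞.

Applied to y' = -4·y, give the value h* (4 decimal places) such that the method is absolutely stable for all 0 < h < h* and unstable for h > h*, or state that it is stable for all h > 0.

With y'=λy (z=hλ):
  order 3, 3-stage ⇒ R(z)=1+z+z^2/2+z^3/6
  (e.g. R(-0.98)=0.34333, |R|=0.34333)

Boundary: |R(x)|=1, x<0.
x=-0.98: |R|=0.3433
|R(-2.86)|=1.6691 |R(-1.94)|=0.2751 |R(-0.88)|=0.3936
Bisect:
  x_lo=-3.1532 |R|=2.4070  x_hi=-0.2006 |R|=0.8182
  mid=-1.67685 |R|=0.05678 →hi
  mid=-2.41501 |R|=0.84637 →hi
  mid=-2.78408 |R|=1.50515 →lo
  mid=-2.59954 |R|=1.14852 →lo
  mid=-2.50728 |R|=0.99103 →hi
  mid=-2.55341 |R|=1.06812 →lo
  mid=-2.53034 |R|=1.02917 →lo
  mid=-2.51881 |R|=1.01000 →lo
  ...
  [-2.51286,-2.51268] ⇒ x*=-2.5127
So |R|<1 on (-2.5127, 0).

(-2.5127,0); λ=-4 ⇒ h* = 0.6282.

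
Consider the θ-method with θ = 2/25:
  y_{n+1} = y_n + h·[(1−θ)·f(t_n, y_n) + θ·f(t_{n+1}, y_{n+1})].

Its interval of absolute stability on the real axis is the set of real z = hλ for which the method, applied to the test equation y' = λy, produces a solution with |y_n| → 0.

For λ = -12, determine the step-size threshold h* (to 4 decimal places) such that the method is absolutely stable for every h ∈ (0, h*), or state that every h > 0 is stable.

With y'=λy (z=hλ):
  y_{n+1} = y_n + z·[23/25·y_n + 2/25·y_{n+1}] ⇒ (1 − 2/25z)y_{n+1} = (1 + 23/25z)y_n
  Hence R(z) = (1 + 23/25z)/(1 − 2/25z).

Solve |R(x)|<1 on ℝ⁻.
x=-0.42: |R|=0.5937
R=−1: 1+23/25x = −1+2/25x ⇒ -21/25x=2 ⇒ x=2/(-21/25)=-2.3810
Confirm numerically:
  x=-1.680: |R|=0.48096 <1
  x=-1.670: |R|=0.47318 <1
  x=-1.217: |R|=0.10903 <1
  x=-2.725: |R|=1.23727 >1
  x=-2.466: |R|=1.05967 >1
So |R|<1 on (-2.3810, 0).

(-2.3810,0); λ=-12 ⇒ h* = (50/21)/12 = 0.1984.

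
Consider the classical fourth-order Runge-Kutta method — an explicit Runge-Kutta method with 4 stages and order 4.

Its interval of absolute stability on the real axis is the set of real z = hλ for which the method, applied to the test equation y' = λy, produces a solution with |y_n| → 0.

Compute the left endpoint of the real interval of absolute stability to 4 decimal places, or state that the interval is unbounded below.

left endpoint -2.7853.

Set f=λy, z=hλ:
  order 4, 4-stage ⇒ R(z)=1+z+z^2/2+z^3/6+z^4/24
  (e.g. R(-0.4)=0.67040, |R|=0.67040)

Solve |R(x)|<1 on ℝ⁻.
x=-0.4: |R|=0.6704
|R(-2.85)|=1.1020 |R(-2.47)|=0.6198 |R(-0.78)|=0.4605
Bisect:
  x_lo=-3.4045 |R|=2.4117  x_hi=-0.2080 |R|=0.8122
  mid=-1.80623 |R|=0.28636 →hi
  mid=-2.60536 |R|=0.76092 →hi
  mid=-3.00493 |R|=1.38489 →lo
  mid=-2.80515 |R|=1.03035 →lo
  mid=-2.70525 |R|=0.88588 →hi
  mid=-2.75520 |R|=0.95557 →hi
  mid=-2.78017 |R|=0.99231 →hi
  ...
  [-2.78544,-2.78525] ⇒ x*=-2.7853
Interval (-2.7853, 0).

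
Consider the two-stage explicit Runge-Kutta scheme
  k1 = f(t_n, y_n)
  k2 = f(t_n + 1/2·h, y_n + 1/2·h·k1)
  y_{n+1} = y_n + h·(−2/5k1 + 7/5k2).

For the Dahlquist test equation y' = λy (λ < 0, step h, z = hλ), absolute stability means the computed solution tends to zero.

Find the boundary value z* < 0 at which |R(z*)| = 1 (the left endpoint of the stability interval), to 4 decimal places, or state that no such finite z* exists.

On y'=λy, z=hλ:
  k1=λy_n ⇒ h·k1=z·y_n;  k2=λ(1+1/2z)y_n ⇒ h·k2=z(1+1/2z)y_n
  y_{n+1}/y_n = 1 − 2/5z + 7/5z(1+1/2z) = 1 + z + 7/10z²
  so R(z) = 1 + z + 7/10z².

Find x<0 with |R(x)|<1.
x=-1.29: |R|=0.8749
R=1: x+7/10x²=0 ⇒ x=−10/7=-1.4286; min R=1−1/(4·7/10)=0.6429>−1
Confirm numerically:
  x=-1.235: |R|=0.83266 <1
  x=-0.880: |R|=0.66208 <1
  x=-0.688: |R|=0.64334 <1
  x=-1.647: |R|=1.25183 >1
  x=-1.563: |R|=1.14708 >1
  x=-1.469: |R|=1.04157 >1
So |R|<1 on (-1.4286, 0).

z* = -1.4286.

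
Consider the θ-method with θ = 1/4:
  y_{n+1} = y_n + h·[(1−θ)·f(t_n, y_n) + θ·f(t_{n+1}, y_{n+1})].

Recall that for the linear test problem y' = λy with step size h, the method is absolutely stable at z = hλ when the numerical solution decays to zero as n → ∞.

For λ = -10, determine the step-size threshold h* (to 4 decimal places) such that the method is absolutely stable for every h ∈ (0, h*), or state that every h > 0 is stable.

(-4.0000,0); λ=-10 ⇒ h* = (4)/10 = 0.4000.

Test eqn y'=λy, z=hλ:
  y_{n+1} = y_n + z·[3/4·y_n + 1/4·y_{n+1}] ⇒ (1 − 1/4z)y_{n+1} = (1 + 3/4z)y_n
  Hence R(z) = (1 + 3/4z)/(1 − 1/4z).

Solve |R(x)|<1 on ℝ⁻.
x=-1.49: |R|=0.0856
R=−1: 1+3/4x = −1+1/4x ⇒ -1/2x=2 ⇒ x=2/(-1/2)=-4.0000
Confirm numerically:
  x=-3.465: |R|=0.85666 <1
  x=-2.927: |R|=0.69020 <1
  x=-1.720: |R|=0.20280 <1
  x=-4.272: |R|=1.06576 >1
  x=-4.248: |R|=1.06014 >1
  x=-4.149: |R|=1.03657 >1
Stable set (-4.0000, 0).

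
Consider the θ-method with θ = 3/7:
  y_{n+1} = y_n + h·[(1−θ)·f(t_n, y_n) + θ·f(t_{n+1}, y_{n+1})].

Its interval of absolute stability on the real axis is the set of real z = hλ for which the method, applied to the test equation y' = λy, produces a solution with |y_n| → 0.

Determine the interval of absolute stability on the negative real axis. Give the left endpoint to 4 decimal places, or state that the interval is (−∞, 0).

z∈(-14.0000,0).

On y'=λy, z=hλ:
  y_{n+1} = y_n + z·[4/7·y_n + 3/7·y_{n+1}] ⇒ (1 − 3/7z)y_{n+1} = (1 + 4/7z)y_n
  R(z) = (1 + 4/7z)/(1 − 3/7z).

Need |R(x)|<1, x<0.
x=-0.35: |R|=0.6957
R=−1: 1+4/7x = −1+3/7x ⇒ -1/7x=2 ⇒ x=2/(-1/7)=-14.0000
Confirm numerically:
  x=-13.356: |R|=0.98632 <1
  x=-11.833: |R|=0.94901 <1
  x=-9.846: |R|=0.88631 <1
  x=-9.748: |R|=0.88268 <1
  x=-14.590: |R|=1.01162 >1
  x=-14.562: |R|=1.01109 >1
  x=-14.088: |R|=1.00179 >1
Interval (-14.0000, 0).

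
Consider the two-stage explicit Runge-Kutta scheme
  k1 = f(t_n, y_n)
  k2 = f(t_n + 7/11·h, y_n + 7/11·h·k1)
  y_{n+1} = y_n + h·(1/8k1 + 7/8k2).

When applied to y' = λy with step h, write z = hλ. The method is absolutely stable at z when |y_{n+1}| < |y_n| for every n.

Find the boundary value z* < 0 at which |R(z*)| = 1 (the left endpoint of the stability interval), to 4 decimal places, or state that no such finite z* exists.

z* = -1.7959.

With y'=λy (z=hλ):
  k1=λy_n ⇒ h·k1=z·y_n;  k2=λ(1+7/11z)y_n ⇒ h·k2=z(1+7/11z)y_n
  y_{n+1}/y_n = 1 + 1/8z + 7/8z(1+7/11z) = 1 + z + 49/88z²
  Hence R(z) = 1 + z + 49/88z².

Boundary: |R(x)|=1, x<0.
x=-1.53: |R|=0.7735
R=1: x+49/88x²=0 ⇒ x=−88/49=-1.7959; min R=1−1/(4·49/88)=0.5510>−1
Confirm numerically:
  x=-1.619: |R|=0.84051 <1
  x=-1.612: |R|=0.83492 <1
  x=-1.527: |R|=0.77135 <1
  x=-1.097: |R|=0.57308 <1
  x=-2.142: |R|=1.41277 >1
  x=-2.063: |R|=1.30680 >1
  x=-1.837: |R|=1.04202 >1
Interval (-1.7959, 0).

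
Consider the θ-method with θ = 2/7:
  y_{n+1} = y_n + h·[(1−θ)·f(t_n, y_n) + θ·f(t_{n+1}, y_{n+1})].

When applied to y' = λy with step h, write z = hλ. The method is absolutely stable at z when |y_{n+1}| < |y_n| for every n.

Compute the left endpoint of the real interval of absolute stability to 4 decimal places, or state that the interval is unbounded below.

With y'=λy (z=hλ):
  y_{n+1} = y_n + z·[5/7·y_n + 2/7·y_{n+1}] ⇒ (1 − 2/7z)y_{n+1} = (1 + 5/7z)y_n
  ⇒ R(z) = (1 + 5/7z)/(1 − 2/7z).

Need |R(x)|<1, x<0.
x=-0.52: |R|=0.5473
R=−1: 1+5/7x = −1+2/7x ⇒ -3/7x=2 ⇒ x=2/(-3/7)=-4.6667
Confirm numerically:
  x=-4.398: |R|=0.94897 <1
  x=-3.959: |R|=0.85769 <1
  x=-3.857: |R|=0.83492 <1
  x=-3.407: |R|=0.72644 <1
  x=-5.140: |R|=1.08218 >1
  x=-5.042: |R|=1.06591 >1
  x=-4.826: |R|=1.02871 >1
Stable set (-4.6667, 0).

z* = -4.6667.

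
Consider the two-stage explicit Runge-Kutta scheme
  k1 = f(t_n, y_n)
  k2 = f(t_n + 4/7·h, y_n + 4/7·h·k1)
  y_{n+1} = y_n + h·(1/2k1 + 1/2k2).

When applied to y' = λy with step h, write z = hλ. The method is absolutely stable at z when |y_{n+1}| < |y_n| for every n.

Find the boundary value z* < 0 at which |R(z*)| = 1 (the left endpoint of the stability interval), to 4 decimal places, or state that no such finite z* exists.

z* = -3.5000.

Set f=λy, z=hλ:
  k1=λy_n ⇒ h·k1=z·y_n;  k2=λ(1+4/7z)y_n ⇒ h·k2=z(1+4/7z)y_n
  y_{n+1}/y_n = 1 + 1/2z + 1/2z(1+4/7z) = 1 + z + 2/7z²
  Hence R(z) = 1 + z + 2/7z².

Boundary: |R(x)|=1, x<0.
x=-0.55: |R|=0.5364
R=1: x+2/7x²=0 ⇒ x=−7/2=-3.5000; min R=1−1/(4·2/7)=0.1250>−1
Confirm numerically:
  x=-3.244: |R|=0.76272 <1
  x=-3.050: |R|=0.60786 <1
  x=-2.935: |R|=0.52621 <1
  x=-4.075: |R|=1.66946 >1
  x=-3.876: |R|=1.41639 >1
  x=-3.769: |R|=1.28967 >1
Stable set (-3.5000, 0).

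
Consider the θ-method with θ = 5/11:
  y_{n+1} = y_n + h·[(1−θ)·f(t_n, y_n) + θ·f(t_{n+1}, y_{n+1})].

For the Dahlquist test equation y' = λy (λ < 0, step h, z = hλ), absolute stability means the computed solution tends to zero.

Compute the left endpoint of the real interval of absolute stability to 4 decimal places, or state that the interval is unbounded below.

left endpoint -22.0000.

Test eqn y'=λy, z=hλ:
  y_{n+1} = y_n + z·[6/11·y_n + 5/11·y_{n+1}] ⇒ (1 − 5/11z)y_{n+1} = (1 + 6/11z)y_n
  Hence R(z) = (1 + 6/11z)/(1 − 5/11z).

Find x<0 with |R(x)|<1.
x=-1.41: |R|=0.1407
R=−1: 1+6/11x = −1+5/11x ⇒ -1/11x=2 ⇒ x=2/(-1/11)=-22.0000
Confirm numerically:
  x=-21.251: |R|=0.99361 <1
  x=-19.961: |R|=0.98160 <1
  x=-16.782: |R|=0.94502 <1
  x=-12.454: |R|=0.86971 <1
  x=-22.558: |R|=1.00451 >1
  x=-22.424: |R|=1.00344 >1
  x=-22.377: |R|=1.00307 >1
So |R|<1 on (-22.0000, 0).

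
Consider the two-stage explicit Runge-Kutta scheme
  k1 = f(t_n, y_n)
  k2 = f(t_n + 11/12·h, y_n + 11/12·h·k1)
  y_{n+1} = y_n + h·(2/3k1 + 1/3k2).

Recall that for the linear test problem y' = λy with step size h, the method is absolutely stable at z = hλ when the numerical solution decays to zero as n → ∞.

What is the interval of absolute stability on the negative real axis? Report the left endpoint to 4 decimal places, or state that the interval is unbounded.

On y'=λy, z=hλ:
  k1=λy_n ⇒ h·k1=z·y_n;  k2=λ(1+11/12z)y_n ⇒ h·k2=z(1+11/12z)y_n
  y_{n+1}/y_n = 1 + 2/3z + 1/3z(1+11/12z) = 1 + z + 11/36z²
  ⇒ R(z) = 1 + z + 11/36z².

Solve |R(x)|<1 on ℝ⁻.
x=-1: |R|=0.3056
R=1: x+11/36x²=0 ⇒ x=−36/11=-3.2727; min R=1−1/(4·11/36)=0.1818>−1
Confirm numerically:
  x=-2.119: |R|=0.25299 <1
  x=-2.027: |R|=0.22844 <1
  x=-1.876: |R|=0.19936 <1
  x=-1.513: |R|=0.18647 <1
  x=-3.631: |R|=1.39749 >1
  x=-3.580: |R|=1.33612 >1
Stable set (-3.2727, 0).

(-3.2727, 0).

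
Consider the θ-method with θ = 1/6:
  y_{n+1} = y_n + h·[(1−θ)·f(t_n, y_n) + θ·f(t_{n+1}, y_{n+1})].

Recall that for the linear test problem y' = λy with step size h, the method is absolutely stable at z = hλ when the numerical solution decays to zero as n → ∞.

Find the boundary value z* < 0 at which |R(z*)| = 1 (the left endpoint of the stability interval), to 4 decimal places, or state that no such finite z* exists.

z* = -3.0000.

Test eqn y'=λy, z=hλ:
  y_{n+1} = y_n + z·[5/6·y_n + 1/6·y_{n+1}] ⇒ (1 − 1/6z)y_{n+1} = (1 + 5/6z)y_n
  Hence R(z) = (1 + 5/6z)/(1 − 1/6z).

Find x<0 with |R(x)|<1.
x=-1.14: |R|=0.0420
R=−1: 1+5/6x = −1+1/6x ⇒ -2/3x=2 ⇒ x=2/(-2/3)=-3.0000
Confirm numerically:
  x=-2.852: |R|=0.93312 <1
  x=-2.441: |R|=0.73510 <1
  x=-2.255: |R|=0.63901 <1
  x=-3.565: |R|=1.23628 >1
  x=-3.158: |R|=1.06901 >1
So |R|<1 on (-3.0000, 0).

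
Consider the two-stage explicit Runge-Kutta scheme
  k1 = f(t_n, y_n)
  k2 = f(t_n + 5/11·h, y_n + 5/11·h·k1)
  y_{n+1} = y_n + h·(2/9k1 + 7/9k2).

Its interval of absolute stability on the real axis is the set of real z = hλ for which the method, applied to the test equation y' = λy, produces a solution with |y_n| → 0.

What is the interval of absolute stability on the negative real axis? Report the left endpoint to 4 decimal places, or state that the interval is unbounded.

z∈(-2.8286,0).

On y'=λy, z=hλ:
  k1=λy_n ⇒ h·k1=z·y_n;  k2=λ(1+5/11z)y_n ⇒ h·k2=z(1+5/11z)y_n
  y_{n+1}/y_n = 1 + 2/9z + 7/9z(1+5/11z) = 1 + z + 35/99z²
  Hence R(z) = 1 + z + 35/99z².

Need |R(x)|<1, x<0.
x=-0.75: |R|=0.4489
R=1: x+35/99x²=0 ⇒ x=−99/35=-2.8286; min R=1−1/(4·35/99)=0.2929>−1
Confirm numerically:
  x=-2.309: |R|=0.57587 <1
  x=-2.225: |R|=0.52522 <1
  x=-1.486: |R|=0.29468 <1
  x=-3.223: |R|=1.44943 >1
  x=-2.909: |R|=1.08272 >1
So |R|<1 on (-2.8286, 0).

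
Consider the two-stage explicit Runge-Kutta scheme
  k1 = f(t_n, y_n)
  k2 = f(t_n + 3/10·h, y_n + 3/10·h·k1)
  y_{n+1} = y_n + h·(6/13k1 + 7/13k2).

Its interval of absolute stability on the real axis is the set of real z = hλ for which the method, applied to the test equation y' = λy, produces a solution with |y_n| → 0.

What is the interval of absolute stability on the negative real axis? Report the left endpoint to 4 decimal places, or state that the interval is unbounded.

With y'=λy (z=hλ):
  k1=λy_n ⇒ h·k1=z·y_n;  k2=λ(1+3/10z)y_n ⇒ h·k2=z(1+3/10z)y_n
  y_{n+1}/y_n = 1 + 6/13z + 7/13z(1+3/10z) = 1 + z + 21/130z²
  ⇒ R(z) = 1 + z + 21/130z².

Need |R(x)|<1, x<0.
x=-1.52: |R|=0.1468
R=1: x+21/130x²=0 ⇒ x=−130/21=-6.1905; min R=1−1/(4·21/130)=-0.5476>−1
Confirm numerically:
  x=-4.904: |R|=0.01913 <1
  x=-4.641: |R|=0.16164 <1
  x=-3.593: |R|=0.50760 <1
  x=-3.167: |R|=0.54679 <1
  x=-6.561: |R|=1.39270 >1
  x=-6.399: |R|=1.21555 >1
Interval (-6.1905, 0).

z∈(-6.1905,0).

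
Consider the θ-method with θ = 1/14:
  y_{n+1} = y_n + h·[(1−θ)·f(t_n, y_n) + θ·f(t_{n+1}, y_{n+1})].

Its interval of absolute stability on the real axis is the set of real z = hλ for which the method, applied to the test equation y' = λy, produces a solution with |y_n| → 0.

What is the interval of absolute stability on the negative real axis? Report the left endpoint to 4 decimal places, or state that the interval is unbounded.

z∈(-2.3333,0).

On y'=λy, z=hλ:
  y_{n+1} = y_n + z·[13/14·y_n + 1/14·y_{n+1}] ⇒ (1 − 1/14z)y_{n+1} = (1 + 13/14z)y_n
  R(z) = (1 + 13/14z)/(1 − 1/14z).

Boundary: |R(x)|=1, x<0.
x=-1.68: |R|=0.5000
R=−1: 1+13/14x = −1+1/14x ⇒ -6/7x=2 ⇒ x=2/(-6/7)=-2.3333
Confirm numerically:
  x=-2.142: |R|=0.85776 <1
  x=-2.099: |R|=0.82533 <1
  x=-2.096: |R|=0.82306 <1
  x=-1.899: |R|=0.67218 <1
  x=-2.920: |R|=1.41608 >1
  x=-2.667: |R|=1.24024 >1
  x=-2.627: |R|=1.21194 >1
Interval (-2.3333, 0).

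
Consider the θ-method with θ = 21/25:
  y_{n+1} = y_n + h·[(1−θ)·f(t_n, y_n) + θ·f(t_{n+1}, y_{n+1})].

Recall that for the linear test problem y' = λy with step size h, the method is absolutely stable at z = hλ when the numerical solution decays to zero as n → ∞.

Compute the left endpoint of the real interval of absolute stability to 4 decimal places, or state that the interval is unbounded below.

Test eqn y'=λy, z=hλ:
  y_{n+1} = y_n + z·[4/25·y_n + 21/25·y_{n+1}] ⇒ (1 − 21/25z)y_{n+1} = (1 + 4/25z)y_n
  Hence R(z) = (1 + 4/25z)/(1 − 21/25z).

Solve |R(x)|<1 on ℝ⁻.
x=-1.22: |R|=0.3975
x=-2: |R|=0.2537
x=-10: |R|=0.0638
x=-100: |R|=0.1765
θ=21/25≥1/2 ⇒ |1+4/25x|<|1−21/25x| ∀x<0 ⇒ stable on all of ℝ⁻.

interval (−∞, 0).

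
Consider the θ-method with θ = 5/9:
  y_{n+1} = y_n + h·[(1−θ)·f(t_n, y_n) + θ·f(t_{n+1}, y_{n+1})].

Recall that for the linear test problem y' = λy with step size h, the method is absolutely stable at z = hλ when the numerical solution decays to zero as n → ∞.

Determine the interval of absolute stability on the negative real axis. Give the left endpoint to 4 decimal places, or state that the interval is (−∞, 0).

interval (−∞, 0).

With y'=λy (z=hλ):
  y_{n+1} = y_n + z·[4/9·y_n + 5/9·y_{n+1}] ⇒ (1 − 5/9z)y_{n+1} = (1 + 4/9z)y_n
  R(z) = (1 + 4/9z)/(1 − 5/9z).

Need |R(x)|<1, x<0.
x=-0.47: |R|=0.6273
x=-2: |R|=0.0526
x=-10: |R|=0.5254
x=-100: |R|=0.7682
θ=5/9≥1/2 ⇒ |1+4/9x|<|1−5/9x| ∀x<0 ⇒ stable on all of ℝ⁻.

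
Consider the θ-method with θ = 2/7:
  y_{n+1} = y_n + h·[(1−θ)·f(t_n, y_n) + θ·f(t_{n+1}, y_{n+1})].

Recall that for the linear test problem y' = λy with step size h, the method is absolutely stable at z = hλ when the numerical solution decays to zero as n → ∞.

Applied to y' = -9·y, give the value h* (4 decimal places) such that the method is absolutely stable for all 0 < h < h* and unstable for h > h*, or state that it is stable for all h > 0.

(-4.6667,0); λ=-9 ⇒ h* = (14/3)/9 = 0.5185.

Set f=λy, z=hλ:
  y_{n+1} = y_n + z·[5/7·y_n + 2/7·y_{n+1}] ⇒ (1 − 2/7z)y_{n+1} = (1 + 5/7z)y_n
  Hence R(z) = (1 + 5/7z)/(1 − 2/7z).

Boundary: |R(x)|=1, x<0.
x=-0.95: |R|=0.2528
R=−1: 1+5/7x = −1+2/7x ⇒ -3/7x=2 ⇒ x=2/(-3/7)=-4.6667
Confirm numerically:
  x=-4.437: |R|=0.95660 <1
  x=-3.861: |R|=0.83582 <1
  x=-2.889: |R|=0.58264 <1
  x=-2.626: |R|=0.50033 <1
  x=-5.127: |R|=1.08004 >1
  x=-4.803: |R|=1.02463 >1
So |R|<1 on (-4.6667, 0).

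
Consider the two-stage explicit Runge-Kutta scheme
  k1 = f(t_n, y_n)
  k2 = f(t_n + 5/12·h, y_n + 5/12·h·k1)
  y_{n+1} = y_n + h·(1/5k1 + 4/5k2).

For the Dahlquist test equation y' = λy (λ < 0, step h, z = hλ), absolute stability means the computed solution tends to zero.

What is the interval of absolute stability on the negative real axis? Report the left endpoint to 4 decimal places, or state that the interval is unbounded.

z∈(-3.0000,0).

Test eqn y'=λy, z=hλ:
  k1=λy_n ⇒ h·k1=z·y_n;  k2=λ(1+5/12z)y_n ⇒ h·k2=z(1+5/12z)y_n
  y_{n+1}/y_n = 1 + 1/5z + 4/5z(1+5/12z) = 1 + z + 1/3z²
  so R(z) = 1 + z + 1/3z².

Solve |R(x)|<1 on ℝ⁻.
x=-1.26: |R|=0.2692
R=1: x+1/3x²=0 ⇒ x=−3=-3.0000; min R=1−1/(4·1/3)=0.2500>−1
Confirm numerically:
  x=-2.411: |R|=0.52664 <1
  x=-2.263: |R|=0.44406 <1
  x=-1.724: |R|=0.26673 <1
  x=-3.432: |R|=1.49421 >1
  x=-3.202: |R|=1.21560 >1
Interval (-3.0000, 0).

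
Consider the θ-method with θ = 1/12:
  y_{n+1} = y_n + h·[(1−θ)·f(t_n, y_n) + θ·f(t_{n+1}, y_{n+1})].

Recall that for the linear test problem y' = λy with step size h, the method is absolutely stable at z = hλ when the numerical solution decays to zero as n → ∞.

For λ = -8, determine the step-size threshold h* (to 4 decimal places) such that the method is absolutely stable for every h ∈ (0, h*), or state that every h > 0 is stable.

Test eqn y'=λy, z=hλ:
  y_{n+1} = y_n + z·[11/12·y_n + 1/12·y_{n+1}] ⇒ (1 − 1/12z)y_{n+1} = (1 + 11/12z)y_n
  so R(z) = (1 + 11/12z)/(1 − 1/12z).

Find x<0 with |R(x)|<1.
x=-1.15: |R|=0.0494
R=−1: 1+11/12x = −1+1/12x ⇒ -5/6x=2 ⇒ x=2/(-5/6)=-2.4000
Confirm numerically:
  x=-2.267: |R|=0.90678 <1
  x=-2.081: |R|=0.77345 <1
  x=-1.448: |R|=0.29209 <1
  x=-2.942: |R|=1.36274 >1
  x=-2.929: |R|=1.35434 >1
  x=-2.919: |R|=1.34788 >1
So |R|<1 on (-2.4000, 0).

(-2.4000,0); λ=-8 ⇒ h* = (12/5)/8 = 0.3000.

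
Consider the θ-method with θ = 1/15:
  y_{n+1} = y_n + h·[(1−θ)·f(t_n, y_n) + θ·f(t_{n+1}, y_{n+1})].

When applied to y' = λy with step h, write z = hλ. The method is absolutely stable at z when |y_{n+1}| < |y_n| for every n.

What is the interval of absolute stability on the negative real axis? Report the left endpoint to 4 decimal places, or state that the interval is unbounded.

With y'=λy (z=hλ):
  y_{n+1} = y_n + z·[14/15·y_n + 1/15·y_{n+1}] ⇒ (1 − 1/15z)y_{n+1} = (1 + 14/15z)y_n
  ⇒ R(z) = (1 + 14/15z)/(1 − 1/15z).

Find x<0 with |R(x)|<1.
x=-0.49: |R|=0.5255
R=−1: 1+14/15x = −1+1/15x ⇒ -13/15x=2 ⇒ x=2/(-13/15)=-2.3077
Confirm numerically:
  x=-2.172: |R|=0.89727 <1
  x=-1.677: |R|=0.50836 <1
  x=-1.636: |R|=0.47511 <1
  x=-2.719: |R|=1.30177 >1
  x=-2.585: |R|=1.20500 >1
  x=-2.423: |R|=1.08604 >1
Interval (-2.3077, 0).

z∈(-2.3077,0).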